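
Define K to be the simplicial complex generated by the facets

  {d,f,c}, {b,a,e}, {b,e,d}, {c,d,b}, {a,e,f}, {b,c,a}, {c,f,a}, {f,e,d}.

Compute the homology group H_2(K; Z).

H_2 ≅ Z.

We work with the vertex ordering a < b < c < d < e < f. The simplices of K, each written with vertices in increasing order, are:

  0-simplices (6): a, b, c, d, e, f
  1-simplices (12): ab, ac, ae, af, bc, bd, be, cd, cf, de, df, ef
  2-simplices (8): abc, abe, acf, aef, bcd, bde, cdf, def

Hence C_0 ≅ Z^6, C_1 ≅ Z^12, C_2 ≅ Z^8.

Boundary ∂_1: C_1 → C_0 is given by ∂[p,q] = [q] − [p]. For instance
  ∂ac = c − a.
The resulting 6×12 matrix has rank 5, and its Smith normal form has invariant factors (1,1,1,1,1).

The boundary map ∂_2: C_2 → C_1 maps a triangle to the signed sum of its edges. For instance
  ∂def = ef − df + de,
  ∂cdf = df − cf + cd.
The 12×8 boundary matrix has rank 7 and Smith normal form diag(1,1,1,1,1,1,1).

Now H_k = ker ∂_k / im ∂_{k+1}, so:

  H_2: rank ker ∂_2 − rank ∂_3 = (8 − 7) − 0 = 1, and there is no ∂_3, so H_2 ≅ Z.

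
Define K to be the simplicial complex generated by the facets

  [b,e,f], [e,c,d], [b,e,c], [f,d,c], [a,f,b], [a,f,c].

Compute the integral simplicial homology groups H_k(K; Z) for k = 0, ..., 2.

H_0 ≅ Z,  H_1 ≅ Z,  H_2 = 0.

Take the total order a < b < c < d < e < f on the vertex set. Then K (dimension 2) consists of the simplices:

  0-simplices (6): a, b, c, d, e, f
  1-simplices (12): ab, ac, af, bc, be, bf, cd, ce, cf, de, df, ef
  2-simplices (6): abf, acf, bce, bef, cde, cdf

giving chain groups C_0 ≅ Z^6, C_1 ≅ Z^12, C_2 ≅ Z^6.

The boundary map ∂_1: C_1 → C_0 is given by ∂[p,q] = [q] − [p].
This gives a 6×12 integer matrix of rank 5; reducing to Smith normal form yields diagonal entries (1,1,1,1,1).

Boundary ∂_2: C_2 → C_1 sends each 2-simplex [p,q,r] to [q,r] − [p,r] + [p,q]. For instance
  ∂bce = ce − be + bc,
  ∂bef = ef − bf + be.
As a 12×6 matrix over Z this has rank 6, with invariant factors (1,1,1,1,1,1).

Now H_k = ker ∂_k / im ∂_{k+1}, so:

  H_0: rank C_0 − rank ∂_1 = 6 − 5 = 1, and the invariant factors of ∂_1 are all 1, so H_0 ≅ Z.
  H_1: rank ker ∂_1 − rank ∂_2 = (12 − 5) − 6 = 1, and the invariant factors of ∂_2 are all 1, so H_1 ≅ Z.
  H_2: rank ker ∂_2 − rank ∂_3 = (6 − 6) − 0 = 0, and there is no ∂_3, so H_2 ≅ 0.

As a check, the Euler characteristic is 6 − 12 + 6 = 0, which agrees with 1 − 1 + 0 = 0.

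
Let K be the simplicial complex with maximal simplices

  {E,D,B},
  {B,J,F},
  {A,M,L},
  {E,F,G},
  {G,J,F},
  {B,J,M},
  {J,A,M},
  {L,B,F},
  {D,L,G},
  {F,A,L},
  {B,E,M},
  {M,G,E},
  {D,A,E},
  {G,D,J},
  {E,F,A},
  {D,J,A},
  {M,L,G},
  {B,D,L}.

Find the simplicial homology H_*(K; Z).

K has 9 vertices, 27 edges, 18 triangles.
rank ∂_0 = 0, rank ∂_1 = 8 ⇒ b_0 = 9 − 0 − 8 = 1; all invariant factors of ∂_1 are 1 so no torsion. So H_0 ≅ Z.
rank ∂_1 = 8, rank ∂_2 = 17 ⇒ b_1 = 27 − 8 − 17 = 2; all invariant factors of ∂_2 are 1 so no torsion. So H_1 ≅ Z^2.
rank ∂_2 = 17, rank ∂_3 = 0 ⇒ b_2 = 18 − 17 − 0 = 1. So H_2 ≅ Z.

H_0 ≅ Z,  H_1 ≅ Z^2,  H_2 ≅ Z.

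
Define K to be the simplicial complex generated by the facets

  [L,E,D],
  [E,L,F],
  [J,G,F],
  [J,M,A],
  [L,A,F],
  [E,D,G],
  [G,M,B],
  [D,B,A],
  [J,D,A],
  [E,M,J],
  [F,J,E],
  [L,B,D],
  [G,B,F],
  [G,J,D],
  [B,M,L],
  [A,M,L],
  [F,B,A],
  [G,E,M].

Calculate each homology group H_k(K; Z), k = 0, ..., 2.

Order the vertices as A < B < D < E < F < G < J < L < M. Listing each simplex with vertices in this order, K has dimension 2 with simplices:

  0-simplices (9): A, B, D, E, F, G, J, L, M
  1-simplices (27): AB, AD, AF, AJ, AL, AM, BD, BF, BG, BL, BM, DE, DG, DJ, DL, EF, EG, EJ, EL, EM, FG, FJ, FL, GJ, GM, JM, LM
  2-simplices (18): ABD, ABF, ADJ, AFL, AJM, ALM, BDL, BFG, BGM, BLM, DEG, DEL, DGJ, EFJ, EFL, EGM, EJM, FGJ

Hence C_0 ≅ Z^9, C_1 ≅ Z^27, C_2 ≅ Z^18.

∂_1: C_1 → C_0 maps an edge to its endpoints' difference, ∂[p,q] = q − p.
The resulting 9×27 matrix has rank 8, and its Smith normal form has invariant factors (1,1,1,1,1,1,1,1).

The boundary map ∂_2: C_2 → C_1 maps a triangle to the signed sum of its edges. For instance
  ∂ABF = BF − AF + AB,
  ∂BGM = GM − BM + BG.
The 27×18 boundary matrix has rank 18 and Smith normal form diag(1,1,1,1,1,1,1,1,1,1,1,1,1,1,1,1,1,2).

Reading off H_k = ker ∂_k / im ∂_{k+1}:

  H_0: rank C_0 − rank ∂_1 = 9 − 8 = 1, and the invariant factors of ∂_1 are all 1, so H_0 ≅ Z.
  H_1: rank ker ∂_1 − rank ∂_2 = (27 − 8) − 18 = 1, and ∂_2 has invariant factor 2 > 1, so H_1 ≅ Z ⊕ Z/2.
  H_2: rank ker ∂_2 − rank ∂_3 = (18 − 18) − 0 = 0, and there is no ∂_3, so H_2 ≅ 0.

H_0 ≅ Z,  H_1 ≅ Z ⊕ Z/2,  H_2 = 0.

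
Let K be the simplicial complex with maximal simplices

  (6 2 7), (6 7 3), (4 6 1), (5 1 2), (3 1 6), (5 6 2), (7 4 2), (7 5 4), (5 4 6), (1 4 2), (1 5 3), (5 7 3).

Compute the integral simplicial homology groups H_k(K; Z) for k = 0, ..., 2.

Fix the vertex order 1 < 2 < 3 < 4 < 5 < 6 < 7 and write every simplex with vertices in increasing order. Then dim K = 2 and the simplices of K are:

  0-simplices (7): [1], [2], [3], [4], [5], [6], [7]
  1-simplices (18): [1,2], [1,3], [1,4], [1,5], [1,6], [2,4], [2,5], [2,6], [2,7], [3,5], [3,6], [3,7], [4,5], [4,6], [4,7], [5,6], [5,7], [6,7]
  2-simplices (12): [1,2,4], [1,2,5], [1,3,5], [1,3,6], [1,4,6], [2,4,7], [2,5,6], [2,6,7], [3,5,7], [3,6,7], [4,5,6], [4,5,7]

so the chain groups are C_0 ≅ Z^7, C_1 ≅ Z^18, C_2 ≅ Z^12.

Boundary ∂_1: C_1 → C_0 sends each edge [p,q] (with p < q) to q − p.
The resulting 7×18 matrix has rank 6, and its Smith normal form has invariant factors (1,1,1,1,1,1).

∂_2: C_2 → C_1 sends each 2-simplex [p,q,r] to [q,r] − [p,r] + [p,q]. For instance
  ∂[1,3,6] = [3,6] − [1,6] + [1,3],
  ∂[1,3,5] = [3,5] − [1,5] + [1,3].
The resulting 18×12 matrix has rank 12, and its Smith normal form has invariant factors (1,1,1,1,1,1,1,1,1,1,1,2).

From H_k ≅ ker(∂_k) / im(∂_{k+1}) we obtain:

  H_0: rank C_0 − rank ∂_1 = 7 − 6 = 1, and the invariant factors of ∂_1 are all 1, so H_0 ≅ Z.
  H_1: rank ker ∂_1 − rank ∂_2 = (18 − 6) − 12 = 0, and ∂_2 has invariant factor 2 > 1, so H_1 ≅ Z/2.
  H_2: rank ker ∂_2 − rank ∂_3 = (12 − 12) − 0 = 0, and there is no ∂_3, so H_2 ≅ 0.

As a check, the Euler characteristic is 7 − 18 + 12 = 1, which agrees with 1 − 0 + 0 = 1.

H_0 = Z,  H_1 = Z/2,  H_2 = 0.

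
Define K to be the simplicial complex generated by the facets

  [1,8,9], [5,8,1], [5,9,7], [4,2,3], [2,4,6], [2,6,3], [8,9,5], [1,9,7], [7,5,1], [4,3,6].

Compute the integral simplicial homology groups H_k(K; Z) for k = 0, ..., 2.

We work with the vertex ordering 1 < 2 < 3 < 4 < 5 < 6 < 7 < 8 < 9. The simplices of K, each written with vertices in increasing order, are:

  0-simplices (9): [1], [2], [3], [4], [5], [6], [7], [8], [9]
  1-simplices (15): [1,5], [1,7], [1,8], [1,9], [2,3], [2,4], [2,6], [3,4], [3,6], [4,6], [5,7], [5,8], [5,9], [7,9], [8,9]
  2-simplices (10): [1,5,7], [1,5,8], [1,7,9], [1,8,9], [2,3,4], [2,3,6], [2,4,6], [3,4,6], [5,7,9], [5,8,9]

Hence C_0 ≅ Z^9, C_1 ≅ Z^15, C_2 ≅ Z^10.

Boundary ∂_1: C_1 → C_0 sends each edge [p,q] (with p < q) to q − p.
As a 9×15 matrix over Z this has rank 7, with invariant factors (1,1,1,1,1,1,1).

Boundary ∂_2: C_2 → C_1 maps a triangle to the signed sum of its edges. For instance
  ∂[3,4,6] = [4,6] − [3,6] + [3,4],
  ∂[1,7,9] = [7,9] − [1,9] + [1,7].
As a 15×10 matrix over Z this has rank 8, with invariant factors (1,1,1,1,1,1,1,1).

Computing H_k = (kernel of ∂_k) / (image of ∂_{k+1}):

  H_0: rank C_0 − rank ∂_1 = 9 − 7 = 2, and the invariant factors of ∂_1 are all 1, so H_0 ≅ Z^2.
  H_1: rank ker ∂_1 − rank ∂_2 = (15 − 7) − 8 = 0, and the invariant factors of ∂_2 are all 1, so H_1 ≅ 0.
  H_2: rank ker ∂_2 − rank ∂_3 = (10 − 8) − 0 = 2, and there is no ∂_3, so H_2 ≅ Z^2.

As a check, the Euler characteristic is 9 − 15 + 10 = 4, which agrees with 2 − 0 + 2 = 4.

H_0 = Z^2,  H_1 = 0,  H_2 = Z^2.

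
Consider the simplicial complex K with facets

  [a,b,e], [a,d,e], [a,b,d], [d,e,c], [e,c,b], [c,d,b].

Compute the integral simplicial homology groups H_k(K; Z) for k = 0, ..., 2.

H_0 ≅ Z,  H_1 = 0,  H_2 ≅ Z.

K has 5 vertices, 9 edges, 6 triangles.
rank ∂_0 = 0, rank ∂_1 = 4 ⇒ b_0 = 5 − 0 − 4 = 1; all invariant factors of ∂_1 are 1 so no torsion. So H_0 = Z.
rank ∂_1 = 4, rank ∂_2 = 5 ⇒ b_1 = 9 − 4 − 5 = 0; all invariant factors of ∂_2 are 1 so no torsion. So H_1 = 0.
rank ∂_2 = 5, rank ∂_3 = 0 ⇒ b_2 = 6 − 5 − 0 = 1. So H_2 = Z.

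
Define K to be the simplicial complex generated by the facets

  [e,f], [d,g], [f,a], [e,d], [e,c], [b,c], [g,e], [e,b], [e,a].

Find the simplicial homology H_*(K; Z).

Fix the vertex order a < b < c < d < e < f < g and write every simplex with vertices in increasing order. Then dim K = 1 and the simplices of K are:

  0-simplices (7): a, b, c, d, e, f, g
  1-simplices (9): ae, af, bc, be, ce, de, dg, ef, eg

Hence C_0 ≅ Z^7, C_1 ≅ Z^9.

∂_1: C_1 → C_0 sends each edge [p,q] (with p < q) to q − p. For instance
  ∂bc = c − b.
This gives a 7×9 integer matrix of rank 6; reducing to Smith normal form yields diagonal entries (1,1,1,1,1,1).

From H_k ≅ ker(∂_k) / im(∂_{k+1}) we obtain:

  H_0: rank C_0 − rank ∂_1 = 7 − 6 = 1, and the invariant factors of ∂_1 are all 1, so H_0 ≅ Z.
  H_1: rank ker ∂_1 − rank ∂_2 = (9 − 6) − 0 = 3, and there is no ∂_2, so H_1 ≅ Z^3.

As a check, the Euler characteristic is 7 − 9 = -2, which agrees with 1 − 3 = -2.
(K is a triangulation of a wedge of 3 circles.)

H_0 = Z,  H_1 = Z^3.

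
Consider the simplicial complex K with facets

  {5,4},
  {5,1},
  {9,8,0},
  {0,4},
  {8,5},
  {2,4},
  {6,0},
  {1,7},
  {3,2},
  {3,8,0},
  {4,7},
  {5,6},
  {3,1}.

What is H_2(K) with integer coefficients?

K has 10 vertices, 16 edges, 2 triangles.
rank ∂_2 = 2, rank ∂_3 = 0 ⇒ b_2 = 2 − 2 − 0 = 0. So H_2 = 0.

H_2 = 0.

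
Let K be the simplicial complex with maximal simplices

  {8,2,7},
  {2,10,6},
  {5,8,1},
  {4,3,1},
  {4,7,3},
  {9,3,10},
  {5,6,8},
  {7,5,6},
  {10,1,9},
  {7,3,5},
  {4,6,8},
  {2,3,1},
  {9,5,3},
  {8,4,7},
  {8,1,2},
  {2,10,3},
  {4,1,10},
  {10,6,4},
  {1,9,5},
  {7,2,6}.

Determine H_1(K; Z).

We work with the vertex ordering 1 < 2 < 3 < 4 < 5 < 6 < 7 < 8 < 9 < 10. The simplices of K, each written with vertices in increasing order, are:

  0-simplices (10): [1], [2], [3], [4], [5], [6], [7], [8], [9], [10]
  1-simplices (30): (30 of them)
  2-simplices (20): (20 of them)

so the chain groups are C_0 ≅ Z^10, C_1 ≅ Z^30, C_2 ≅ Z^20.

Boundary ∂_1: C_1 → C_0 maps an edge to its endpoints' difference, ∂[p,q] = q − p.
As a 10×30 matrix over Z this has rank 9, with invariant factors (1,1,1,1,1,1,1,1,1).

∂_2: C_2 → C_1 sends each 2-simplex [p,q,r] to [q,r] − [p,r] + [p,q]. For instance
  ∂[1,2,3] = [2,3] − [1,3] + [1,2],
  ∂[1,9,10] = [9,10] − [1,10] + [1,9].
The resulting 30×20 matrix has rank 20, and its Smith normal form has invariant factors (1,1,1,1,1,1,1,1,1,1,1,1,1,1,1,1,1,1,1,2).

Reading off H_k = ker ∂_k / im ∂_{k+1}:

  H_1: rank ker ∂_1 − rank ∂_2 = (30 − 9) − 20 = 1, and ∂_2 has invariant factor 2 > 1, so H_1 ≅ Z ⊕ Z/2.

H_1 ≅ Z ⊕ Z/2.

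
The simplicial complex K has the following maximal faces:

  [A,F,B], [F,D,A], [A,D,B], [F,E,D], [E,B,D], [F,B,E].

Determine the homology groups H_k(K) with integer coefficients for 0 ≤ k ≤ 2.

H_0 = Z,  H_1 = 0,  H_2 = Z.

We work with the vertex ordering A < B < D < E < F. The simplices of K, each written with vertices in increasing order, are:

  0-simplices (5): A, B, D, E, F
  1-simplices (9): AB, AD, AF, BD, BE, BF, DE, DF, EF
  2-simplices (6): ABD, ABF, ADF, BDE, BEF, DEF

giving chain groups C_0 ≅ Z^5, C_1 ≅ Z^9, C_2 ≅ Z^6.

∂_1: C_1 → C_0 is given by ∂[p,q] = [q] − [p]. For instance
  ∂DE = E − D.
This gives a 5×9 integer matrix of rank 4; reducing to Smith normal form yields diagonal entries (1,1,1,1).

∂_2: C_2 → C_1 sends each 2-simplex [p,q,r] to [q,r] − [p,r] + [p,q]. For instance
  ∂ABF = BF − AF + AB,
  ∂ADF = DF − AF + AD.
The 9×6 boundary matrix has rank 5 and Smith normal form diag(1,1,1,1,1).

Reading off H_k = ker ∂_k / im ∂_{k+1}:

  H_0: rank C_0 − rank ∂_1 = 5 − 4 = 1, and the invariant factors of ∂_1 are all 1, so H_0 ≅ Z.
  H_1: rank ker ∂_1 − rank ∂_2 = (9 − 4) − 5 = 0, and the invariant factors of ∂_2 are all 1, so H_1 ≅ 0.
  H_2: rank ker ∂_2 − rank ∂_3 = (6 − 5) − 0 = 1, and there is no ∂_3, so H_2 ≅ Z.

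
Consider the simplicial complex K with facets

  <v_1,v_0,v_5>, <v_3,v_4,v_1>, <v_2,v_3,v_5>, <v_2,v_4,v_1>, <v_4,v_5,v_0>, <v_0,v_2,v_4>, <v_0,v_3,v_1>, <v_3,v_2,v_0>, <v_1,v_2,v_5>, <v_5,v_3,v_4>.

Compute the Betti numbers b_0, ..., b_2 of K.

b_0 = 1, b_1 = 0, b_2 = 0.

Fix the vertex order v_0 < v_1 < v_2 < v_3 < v_4 < v_5 and write every simplex with vertices in increasing order. Then dim K = 2 and the simplices of K are:

  0-simplices (6): [v_0], [v_1], [v_2], [v_3], [v_4], [v_5]
  1-simplices (15): (15 of them)
  2-simplices (10): [v_0,v_1,v_3], [v_0,v_1,v_5], [v_0,v_2,v_3], [v_0,v_2,v_4], [v_0,v_4,v_5], [v_1,v_2,v_4], [v_1,v_2,v_5], [v_1,v_3,v_4], [v_2,v_3,v_5], [v_3,v_4,v_5]

Hence C_0 ≅ Z^6, C_1 ≅ Z^15, C_2 ≅ Z^10.

∂_1: C_1 → C_0 sends each edge [p,q] (with p < q) to q − p. For instance
  ∂[v_1,v_5] = [v_5] − [v_1].
This gives a 6×15 integer matrix of rank 5; reducing to Smith normal form yields diagonal entries (1,1,1,1,1).

The boundary map ∂_2: C_2 → C_1 maps a triangle to the signed sum of its edges. For instance
  ∂[v_0,v_2,v_3] = [v_2,v_3] − [v_0,v_3] + [v_0,v_2],
  ∂[v_0,v_1,v_3] = [v_1,v_3] − [v_0,v_3] + [v_0,v_1].
The resulting 15×10 matrix has rank 10, and its Smith normal form has invariant factors (1,1,1,1,1,1,1,1,1,2).

Now H_k = ker ∂_k / im ∂_{k+1}, so:

  H_0: rank C_0 − rank ∂_1 = 6 − 5 = 1, and the invariant factors of ∂_1 are all 1, so H_0 = Z.
  H_1: rank ker ∂_1 − rank ∂_2 = (15 − 5) − 10 = 0, and ∂_2 has invariant factor 2 > 1, so H_1 = Z/2Z.
  H_2: rank ker ∂_2 − rank ∂_3 = (10 − 10) − 0 = 0, and there is no ∂_3, so H_2 = 0.

As a check, the Euler characteristic is 6 − 15 + 10 = 1, which agrees with 1 − 0 + 0 = 1.
(K is a triangulation of the real projective plane RP^2.)

Hence the Betti numbers are b_0 = 1, b_1 = 0, b_2 = 0.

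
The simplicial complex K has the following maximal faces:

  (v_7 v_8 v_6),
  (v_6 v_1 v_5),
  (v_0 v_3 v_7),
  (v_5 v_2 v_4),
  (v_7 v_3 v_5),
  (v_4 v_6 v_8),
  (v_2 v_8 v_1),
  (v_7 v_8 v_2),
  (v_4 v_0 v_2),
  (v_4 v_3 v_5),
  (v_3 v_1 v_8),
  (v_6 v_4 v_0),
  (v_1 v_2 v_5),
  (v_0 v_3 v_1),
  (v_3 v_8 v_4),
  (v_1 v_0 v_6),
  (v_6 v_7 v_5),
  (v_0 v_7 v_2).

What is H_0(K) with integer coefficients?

H_0 = Z.

K has 9 vertices, 27 edges, 18 triangles.
rank ∂_0 = 0, rank ∂_1 = 8 ⇒ b_0 = 9 − 0 − 8 = 1; all invariant factors of ∂_1 are 1 so no torsion. So H_0 ≅ Z.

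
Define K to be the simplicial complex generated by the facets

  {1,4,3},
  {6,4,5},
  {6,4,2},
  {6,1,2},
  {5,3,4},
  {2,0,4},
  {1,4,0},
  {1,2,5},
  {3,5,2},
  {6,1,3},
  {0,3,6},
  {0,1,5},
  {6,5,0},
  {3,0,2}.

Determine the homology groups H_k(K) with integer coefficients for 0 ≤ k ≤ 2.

Take the total order 0 < 1 < 2 < 3 < 4 < 5 < 6 on the vertex set. Then K (dimension 2) consists of the simplices:

  0-simplices (7): [0], [1], [2], [3], [4], [5], [6]
  1-simplices (21): [0,1], [0,2], [0,3], [0,4], [0,5], [0,6], [1,2], [1,3], [1,4], [1,5], [1,6], [2,3], [2,4], [2,5], [2,6], [3,4], [3,5], [3,6], [4,5], [4,6], [5,6]
  2-simplices (14): [0,1,4], [0,1,5], [0,2,3], [0,2,4], [0,3,6], [0,5,6], [1,2,5], [1,2,6], [1,3,4], [1,3,6], [2,3,5], [2,4,6], [3,4,5], [4,5,6]

giving chain groups C_0 ≅ Z^7, C_1 ≅ Z^21, C_2 ≅ Z^14.

The boundary map ∂_1: C_1 → C_0 is given by ∂[p,q] = [q] − [p]. For instance
  ∂[3,6] = [6] − [3].
The resulting 7×21 matrix has rank 6, and its Smith normal form has invariant factors (1,1,1,1,1,1).

Boundary ∂_2: C_2 → C_1 acts by ∂[p,q,r] = [q,r] − [p,r] + [p,q]. For instance
  ∂[3,4,5] = [4,5] − [3,5] + [3,4],
  ∂[0,1,4] = [1,4] − [0,4] + [0,1].
As a 21×14 matrix over Z this has rank 13, with invariant factors (1,1,1,1,1,1,1,1,1,1,1,1,1).

Computing H_k = (kernel of ∂_k) / (image of ∂_{k+1}):

  H_0: rank C_0 − rank ∂_1 = 7 − 6 = 1, and the invariant factors of ∂_1 are all 1, so H_0 = Z.
  H_1: rank ker ∂_1 − rank ∂_2 = (21 − 6) − 13 = 2, and the invariant factors of ∂_2 are all 1, so H_1 = Z^2.
  H_2: rank ker ∂_2 − rank ∂_3 = (14 − 13) − 0 = 1, and there is no ∂_3, so H_2 = Z.

(K is a triangulation of the torus T^2.)

H_0 ≅ Z,  H_1 ≅ Z^2,  H_2 ≅ Z.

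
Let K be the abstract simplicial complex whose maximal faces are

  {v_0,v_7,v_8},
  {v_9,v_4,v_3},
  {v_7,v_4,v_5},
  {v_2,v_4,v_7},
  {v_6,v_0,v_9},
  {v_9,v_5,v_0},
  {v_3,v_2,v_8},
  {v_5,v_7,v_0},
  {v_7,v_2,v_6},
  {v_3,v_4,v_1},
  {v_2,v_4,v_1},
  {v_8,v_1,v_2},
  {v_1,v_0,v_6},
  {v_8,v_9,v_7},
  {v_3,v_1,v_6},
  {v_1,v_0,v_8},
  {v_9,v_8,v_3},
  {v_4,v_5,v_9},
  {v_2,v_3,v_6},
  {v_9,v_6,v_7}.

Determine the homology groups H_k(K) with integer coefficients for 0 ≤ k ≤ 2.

H_0 ≅ Z,  H_1 ≅ Z ⊕ Z/2Z,  H_2 = 0.

Take the total order v_0 < v_1 < v_2 < v_3 < v_4 < v_5 < v_6 < v_7 < v_8 < v_9 on the vertex set. Then K (dimension 2) consists of the simplices:

  0-simplices (10): [v_0], [v_1], [v_2], [v_3], [v_4], [v_5], [v_6], [v_7], [v_8], [v_9]
  1-simplices (30): (30 of them)
  2-simplices (20): (20 of them)

so the chain groups are C_0 ≅ Z^10, C_1 ≅ Z^30, C_2 ≅ Z^20.

Boundary ∂_1: C_1 → C_0 sends each edge [p,q] (with p < q) to q − p.
The 10×30 boundary matrix has rank 9 and Smith normal form diag(1,1,1,1,1,1,1,1,1).

Boundary ∂_2: C_2 → C_1 acts by ∂[p,q,r] = [q,r] − [p,r] + [p,q]. For instance
  ∂[v_0,v_5,v_7] = [v_5,v_7] − [v_0,v_7] + [v_0,v_5],
  ∂[v_0,v_5,v_9] = [v_5,v_9] − [v_0,v_9] + [v_0,v_5].
The 30×20 boundary matrix has rank 20 and Smith normal form diag(1,1,1,1,1,1,1,1,1,1,1,1,1,1,1,1,1,1,1,2).

Computing H_k = (kernel of ∂_k) / (image of ∂_{k+1}):

  H_0: rank C_0 − rank ∂_1 = 10 − 9 = 1, and the invariant factors of ∂_1 are all 1, so H_0 = Z.
  H_1: rank ker ∂_1 − rank ∂_2 = (30 − 9) − 20 = 1, and ∂_2 has invariant factor 2 > 1, so H_1 = Z ⊕ Z/2Z.
  H_2: rank ker ∂_2 − rank ∂_3 = (20 − 20) − 0 = 0, and there is no ∂_3, so H_2 = 0.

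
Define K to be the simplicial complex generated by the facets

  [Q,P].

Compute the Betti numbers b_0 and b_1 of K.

b_0 = 1, b_1 = 0.

Take the total order P < Q on the vertex set. Then K (dimension 1) consists of the simplices:

  0-simplices (2): P, Q
  1-simplices (1): PQ

Hence C_0 ≅ Z^2, C_1 ≅ Z^1.

Boundary ∂_1: C_1 → C_0 is given by ∂[p,q] = [q] − [p].
As a 2×1 matrix over Z this has rank 1, with invariant factors (1).

Computing H_k = (kernel of ∂_k) / (image of ∂_{k+1}):

  H_0: rank C_0 − rank ∂_1 = 2 − 1 = 1, and the invariant factors of ∂_1 are all 1, so H_0 = Z.
  H_1: rank ker ∂_1 − rank ∂_2 = (1 − 1) − 0 = 0, and there is no ∂_2, so H_1 = 0.

(K is a triangulation of the 1-simplex.)

Hence the Betti numbers are b_0 = 1, b_1 = 0.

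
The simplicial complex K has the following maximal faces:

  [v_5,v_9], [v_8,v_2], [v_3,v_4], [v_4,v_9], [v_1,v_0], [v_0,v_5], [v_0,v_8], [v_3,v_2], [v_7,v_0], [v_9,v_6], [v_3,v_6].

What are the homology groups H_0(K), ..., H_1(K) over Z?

Take the total order v_0 < v_1 < v_2 < v_3 < v_4 < v_5 < v_6 < v_7 < v_8 < v_9 on the vertex set. Then K (dimension 1) consists of the simplices:

  0-simplices (10): [v_0], [v_1], [v_2], [v_3], [v_4], [v_5], [v_6], [v_7], [v_8], [v_9]
  1-simplices (11): [v_0,v_1], [v_0,v_5], [v_0,v_7], [v_0,v_8], [v_2,v_3], [v_2,v_8], [v_3,v_4], [v_3,v_6], [v_4,v_9], [v_5,v_9], [v_6,v_9]

giving chain groups C_0 ≅ Z^10, C_1 ≅ Z^11.

∂_1: C_1 → C_0 maps an edge to its endpoints' difference, ∂[p,q] = q − p. For instance
  ∂[v_0,v_7] = [v_7] − [v_0].
The 10×11 boundary matrix has rank 9 and Smith normal form diag(1,1,1,1,1,1,1,1,1).

Computing H_k = (kernel of ∂_k) / (image of ∂_{k+1}):

  H_0: rank C_0 − rank ∂_1 = 10 − 9 = 1, and the invariant factors of ∂_1 are all 1, so H_0 ≅ Z.
  H_1: rank ker ∂_1 − rank ∂_2 = (11 − 9) − 0 = 2, and there is no ∂_2, so H_1 ≅ Z^2.

As a check, the Euler characteristic is 10 − 11 = -1, which agrees with 1 − 2 = -1.

H_0 ≅ Z,  H_1 ≅ Z^2.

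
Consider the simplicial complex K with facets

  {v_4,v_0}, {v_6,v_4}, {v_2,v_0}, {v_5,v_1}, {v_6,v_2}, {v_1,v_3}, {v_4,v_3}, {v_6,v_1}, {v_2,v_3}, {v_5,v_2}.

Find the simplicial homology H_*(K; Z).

H_0 = Z,  H_1 = Z^4.

K has 7 vertices, 10 edges.
rank ∂_0 = 0, rank ∂_1 = 6 ⇒ b_0 = 7 − 0 − 6 = 1; all invariant factors of ∂_1 are 1 so no torsion. So H_0 = Z.
rank ∂_1 = 6, rank ∂_2 = 0 ⇒ b_1 = 10 − 6 − 0 = 4. So H_1 = Z^4.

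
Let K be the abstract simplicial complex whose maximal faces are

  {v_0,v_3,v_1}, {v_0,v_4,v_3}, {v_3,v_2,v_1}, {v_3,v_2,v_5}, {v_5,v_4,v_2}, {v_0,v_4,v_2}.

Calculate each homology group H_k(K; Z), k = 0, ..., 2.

We work with the vertex ordering v_0 < v_1 < v_2 < v_3 < v_4 < v_5. The simplices of K, each written with vertices in increasing order, are:

  0-simplices (6): [v_0], [v_1], [v_2], [v_3], [v_4], [v_5]
  1-simplices (12): [v_0,v_1], [v_0,v_2], [v_0,v_3], [v_0,v_4], [v_1,v_2], [v_1,v_3], [v_2,v_3], [v_2,v_4], [v_2,v_5], [v_3,v_4], [v_3,v_5], [v_4,v_5]
  2-simplices (6): [v_0,v_1,v_3], [v_0,v_2,v_4], [v_0,v_3,v_4], [v_1,v_2,v_3], [v_2,v_3,v_5], [v_2,v_4,v_5]

Hence C_0 ≅ Z^6, C_1 ≅ Z^12, C_2 ≅ Z^6.

The boundary map ∂_1: C_1 → C_0 maps an edge to its endpoints' difference, ∂[p,q] = q − p. For instance
  ∂[v_2,v_5] = [v_5] − [v_2].
As a 6×12 matrix over Z this has rank 5, with invariant factors (1,1,1,1,1).

∂_2: C_2 → C_1 sends each 2-simplex [p,q,r] to [q,r] − [p,r] + [p,q]. For instance
  ∂[v_2,v_3,v_5] = [v_3,v_5] − [v_2,v_5] + [v_2,v_3],
  ∂[v_0,v_3,v_4] = [v_3,v_4] − [v_0,v_4] + [v_0,v_3].
As a 12×6 matrix over Z this has rank 6, with invariant factors (1,1,1,1,1,1).

Now H_k = ker ∂_k / im ∂_{k+1}, so:

  H_0: rank C_0 − rank ∂_1 = 6 − 5 = 1, and the invariant factors of ∂_1 are all 1, so H_0 ≅ Z.
  H_1: rank ker ∂_1 − rank ∂_2 = (12 − 5) − 6 = 1, and the invariant factors of ∂_2 are all 1, so H_1 ≅ Z.
  H_2: rank ker ∂_2 − rank ∂_3 = (6 − 6) − 0 = 0, and there is no ∂_3, so H_2 ≅ 0.

H_0 ≅ Z,  H_1 ≅ Z,  H_2 = 0.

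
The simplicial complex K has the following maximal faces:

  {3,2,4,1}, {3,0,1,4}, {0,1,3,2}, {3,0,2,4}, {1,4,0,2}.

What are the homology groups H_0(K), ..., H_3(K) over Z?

We work with the vertex ordering 0 < 1 < 2 < 3 < 4. The simplices of K, each written with vertices in increasing order, are:

  0-simplices (5): [0], [1], [2], [3], [4]
  1-simplices (10): [0,1], [0,2], [0,3], [0,4], [1,2], [1,3], [1,4], [2,3], [2,4], [3,4]
  2-simplices (10): [0,1,2], [0,1,3], [0,1,4], [0,2,3], [0,2,4], [0,3,4], [1,2,3], [1,2,4], [1,3,4], [2,3,4]
  3-simplices (5): [0,1,2,3], [0,1,2,4], [0,1,3,4], [0,2,3,4], [1,2,3,4]

so the chain groups are C_0 ≅ Z^5, C_1 ≅ Z^10, C_2 ≅ Z^10, C_3 ≅ Z^5.

∂_1: C_1 → C_0 sends each edge [p,q] (with p < q) to q − p. For instance
  ∂[1,3] = [3] − [1].
The 5×10 boundary matrix has rank 4 and Smith normal form diag(1,1,1,1).

Boundary ∂_2: C_2 → C_1 acts by ∂[p,q,r] = [q,r] − [p,r] + [p,q]. For instance
  ∂[0,2,3] = [2,3] − [0,3] + [0,2],
  ∂[0,1,2] = [1,2] − [0,2] + [0,1].
The 10×10 boundary matrix has rank 6 and Smith normal form diag(1,1,1,1,1,1).

Boundary ∂_3: C_3 → C_2 sends each 3-simplex σ to the alternating sum Σ_i (−1)^i (σ with its i-th vertex removed). For instance
  ∂[0,1,3,4] = [1,3,4] − [0,3,4] + [0,1,4] − [0,1,3],
  ∂[0,1,2,3] = [1,2,3] − [0,2,3] + [0,1,3] − [0,1,2].
The 10×5 boundary matrix has rank 4 and Smith normal form diag(1,1,1,1).

Reading off H_k = ker ∂_k / im ∂_{k+1}:

  H_0: rank C_0 − rank ∂_1 = 5 − 4 = 1, and the invariant factors of ∂_1 are all 1, so H_0 = Z.
  H_1: rank ker ∂_1 − rank ∂_2 = (10 − 4) − 6 = 0, and the invariant factors of ∂_2 are all 1, so H_1 = 0.
  H_2: rank ker ∂_2 − rank ∂_3 = (10 − 6) − 4 = 0, and the invariant factors of ∂_3 are all 1, so H_2 = 0.
  H_3: rank ker ∂_3 − rank ∂_4 = (5 − 4) − 0 = 1, and there is no ∂_4, so H_3 = Z.

H_0 ≅ Z,  H_1 = 0,  H_2 = 0,  H_3 ≅ Z.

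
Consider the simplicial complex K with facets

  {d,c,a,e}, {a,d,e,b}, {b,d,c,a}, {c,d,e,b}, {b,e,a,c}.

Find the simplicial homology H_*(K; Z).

H_0 = Z,  H_1 = 0,  H_2 = 0,  H_3 = Z.

Fix the vertex order a < b < c < d < e and write every simplex with vertices in increasing order. Then dim K = 3 and the simplices of K are:

  0-simplices (5): a, b, c, d, e
  1-simplices (10): ab, ac, ad, ae, bc, bd, be, cd, ce, de
  2-simplices (10): abc, abd, abe, acd, ace, ade, bcd, bce, bde, cde
  3-simplices (5): abcd, abce, abde, acde, bcde

giving chain groups C_0 ≅ Z^5, C_1 ≅ Z^10, C_2 ≅ Z^10, C_3 ≅ Z^5.

Boundary ∂_1: C_1 → C_0 is given by ∂[p,q] = [q] − [p].
The resulting 5×10 matrix has rank 4, and its Smith normal form has invariant factors (1,1,1,1).

The boundary map ∂_2: C_2 → C_1 sends each 2-simplex [p,q,r] to [q,r] − [p,r] + [p,q]. For instance
  ∂acd = cd − ad + ac,
  ∂bce = ce − be + bc.
This gives a 10×10 integer matrix of rank 6; reducing to Smith normal form yields diagonal entries (1,1,1,1,1,1).

Boundary ∂_3: C_3 → C_2 sends each 3-simplex σ to the alternating sum Σ_i (−1)^i (σ with its i-th vertex removed). For instance
  ∂abce = bce − ace + abe − abc,
  ∂abcd = bcd − acd + abd − abc.
As a 10×5 matrix over Z this has rank 4, with invariant factors (1,1,1,1).

From H_k ≅ ker(∂_k) / im(∂_{k+1}) we obtain:

  H_0: rank C_0 − rank ∂_1 = 5 − 4 = 1, and the invariant factors of ∂_1 are all 1, so H_0 ≅ Z.
  H_1: rank ker ∂_1 − rank ∂_2 = (10 − 4) − 6 = 0, and the invariant factors of ∂_2 are all 1, so H_1 ≅ 0.
  H_2: rank ker ∂_2 − rank ∂_3 = (10 − 6) − 4 = 0, and the invariant factors of ∂_3 are all 1, so H_2 ≅ 0.
  H_3: rank ker ∂_3 − rank ∂_4 = (5 − 4) − 0 = 1, and there is no ∂_4, so H_3 ≅ Z.

(K is a triangulation of the 3-sphere S^3.)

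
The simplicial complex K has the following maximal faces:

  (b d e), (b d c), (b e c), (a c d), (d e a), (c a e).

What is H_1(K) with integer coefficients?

H_1 = 0.

We work with the vertex ordering a < b < c < d < e. The simplices of K, each written with vertices in increasing order, are:

  0-simplices (5): a, b, c, d, e
  1-simplices (9): ac, ad, ae, bc, bd, be, cd, ce, de
  2-simplices (6): acd, ace, ade, bcd, bce, bde

so the chain groups are C_0 ≅ Z^5, C_1 ≅ Z^9, C_2 ≅ Z^6.

The boundary map ∂_1: C_1 → C_0 maps an edge to its endpoints' difference, ∂[p,q] = q − p. For instance
  ∂be = e − b.
This gives a 5×9 integer matrix of rank 4; reducing to Smith normal form yields diagonal entries (1,1,1,1).

Boundary ∂_2: C_2 → C_1 acts by ∂[p,q,r] = [q,r] − [p,r] + [p,q]. For instance
  ∂bde = de − be + bd,
  ∂acd = cd − ad + ac.
The resulting 9×6 matrix has rank 5, and its Smith normal form has invariant factors (1,1,1,1,1).

Computing H_k = (kernel of ∂_k) / (image of ∂_{k+1}):

  H_1: rank ker ∂_1 − rank ∂_2 = (9 − 4) − 5 = 0, and the invariant factors of ∂_2 are all 1, so H_1 ≅ 0.

(K is a triangulation of the 2-sphere S^2.)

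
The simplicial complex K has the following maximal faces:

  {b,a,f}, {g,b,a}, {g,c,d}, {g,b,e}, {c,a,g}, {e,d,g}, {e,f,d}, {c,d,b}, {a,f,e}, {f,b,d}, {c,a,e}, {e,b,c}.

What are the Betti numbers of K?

Fix the vertex order a < b < c < d < e < f < g and write every simplex with vertices in increasing order. Then dim K = 2 and the simplices of K are:

  0-simplices (7): a, b, c, d, e, f, g
  1-simplices (18): ab, ac, ae, af, ag, bc, bd, be, bf, bg, cd, ce, cg, de, df, dg, ef, eg
  2-simplices (12): abf, abg, ace, acg, aef, bcd, bce, bdf, beg, cdg, def, deg

Hence C_0 ≅ Z^7, C_1 ≅ Z^18, C_2 ≅ Z^12.

∂_1: C_1 → C_0 is given by ∂[p,q] = [q] − [p].
The 7×18 boundary matrix has rank 6 and Smith normal form diag(1,1,1,1,1,1).

Boundary ∂_2: C_2 → C_1 sends each 2-simplex [p,q,r] to [q,r] − [p,r] + [p,q]. For instance
  ∂aef = ef − af + ae,
  ∂cdg = dg − cg + cd.
This gives a 18×12 integer matrix of rank 12; reducing to Smith normal form yields diagonal entries (1,1,1,1,1,1,1,1,1,1,1,2).

Computing H_k = (kernel of ∂_k) / (image of ∂_{k+1}):

  H_0: rank C_0 − rank ∂_1 = 7 − 6 = 1, and the invariant factors of ∂_1 are all 1, so H_0 ≅ Z.
  H_1: rank ker ∂_1 − rank ∂_2 = (18 − 6) − 12 = 0, and ∂_2 has invariant factor 2 > 1, so H_1 ≅ Z_2.
  H_2: rank ker ∂_2 − rank ∂_3 = (12 − 12) − 0 = 0, and there is no ∂_3, so H_2 ≅ 0.

Hence the Betti numbers are b_0 = 1, b_1 = 0, b_2 = 0.

b_0 = 1, b_1 = 0, b_2 = 0.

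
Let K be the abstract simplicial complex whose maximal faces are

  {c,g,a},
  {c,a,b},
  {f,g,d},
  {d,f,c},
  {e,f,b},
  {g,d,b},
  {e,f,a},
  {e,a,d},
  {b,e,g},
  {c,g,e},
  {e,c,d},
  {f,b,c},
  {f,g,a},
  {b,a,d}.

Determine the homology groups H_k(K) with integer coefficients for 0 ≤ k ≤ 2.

Fix the vertex order a < b < c < d < e < f < g and write every simplex with vertices in increasing order. Then dim K = 2 and the simplices of K are:

  0-simplices (7): a, b, c, d, e, f, g
  1-simplices (21): ab, ac, ad, ae, af, ag, bc, bd, be, bf, bg, cd, ce, cf, cg, de, df, dg, ef, eg, fg
  2-simplices (14): abc, abd, acg, ade, aef, afg, bcf, bdg, bef, beg, cde, cdf, ceg, dfg

giving chain groups C_0 ≅ Z^7, C_1 ≅ Z^21, C_2 ≅ Z^14.

Boundary ∂_1: C_1 → C_0 is given by ∂[p,q] = [q] − [p]. For instance
  ∂cf = f − c.
The resulting 7×21 matrix has rank 6, and its Smith normal form has invariant factors (1,1,1,1,1,1).

The boundary map ∂_2: C_2 → C_1 maps a triangle to the signed sum of its edges. For instance
  ∂cde = de − ce + cd,
  ∂bdg = dg − bg + bd.
The resulting 21×14 matrix has rank 13, and its Smith normal form has invariant factors (1,1,1,1,1,1,1,1,1,1,1,1,1).

From H_k ≅ ker(∂_k) / im(∂_{k+1}) we obtain:

  H_0: rank C_0 − rank ∂_1 = 7 − 6 = 1, and the invariant factors of ∂_1 are all 1, so H_0 = Z.
  H_1: rank ker ∂_1 − rank ∂_2 = (21 − 6) − 13 = 2, and the invariant factors of ∂_2 are all 1, so H_1 = Z^2.
  H_2: rank ker ∂_2 − rank ∂_3 = (14 − 13) − 0 = 1, and there is no ∂_3, so H_2 = Z.

H_0 = Z,  H_1 = Z^2,  H_2 = Z.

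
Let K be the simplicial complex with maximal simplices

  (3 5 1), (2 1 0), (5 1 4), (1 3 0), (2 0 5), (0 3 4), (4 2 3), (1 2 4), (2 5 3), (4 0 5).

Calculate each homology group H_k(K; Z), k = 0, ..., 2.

H_0 = Z,  H_1 = Z/2,  H_2 = 0.

Fix the vertex order 0 < 1 < 2 < 3 < 4 < 5 and write every simplex with vertices in increasing order. Then dim K = 2 and the simplices of K are:

  0-simplices (6): [0], [1], [2], [3], [4], [5]
  1-simplices (15): [0,1], [0,2], [0,3], [0,4], [0,5], [1,2], [1,3], [1,4], [1,5], [2,3], [2,4], [2,5], [3,4], [3,5], [4,5]
  2-simplices (10): [0,1,2], [0,1,3], [0,2,5], [0,3,4], [0,4,5], [1,2,4], [1,3,5], [1,4,5], [2,3,4], [2,3,5]

Hence C_0 ≅ Z^6, C_1 ≅ Z^15, C_2 ≅ Z^10.

The boundary map ∂_1: C_1 → C_0 sends each edge [p,q] (with p < q) to q − p. For instance
  ∂[1,2] = [2] − [1].
As a 6×15 matrix over Z this has rank 5, with invariant factors (1,1,1,1,1).

The boundary map ∂_2: C_2 → C_1 maps a triangle to the signed sum of its edges. For instance
  ∂[0,2,5] = [2,5] − [0,5] + [0,2],
  ∂[2,3,5] = [3,5] − [2,5] + [2,3].
This gives a 15×10 integer matrix of rank 10; reducing to Smith normal form yields diagonal entries (1,1,1,1,1,1,1,1,1,2).

Now H_k = ker ∂_k / im ∂_{k+1}, so:

  H_0: rank C_0 − rank ∂_1 = 6 − 5 = 1, and the invariant factors of ∂_1 are all 1, so H_0 ≅ Z.
  H_1: rank ker ∂_1 − rank ∂_2 = (15 − 5) − 10 = 0, and ∂_2 has invariant factor 2 > 1, so H_1 ≅ Z/2.
  H_2: rank ker ∂_2 − rank ∂_3 = (10 − 10) − 0 = 0, and there is no ∂_3, so H_2 ≅ 0.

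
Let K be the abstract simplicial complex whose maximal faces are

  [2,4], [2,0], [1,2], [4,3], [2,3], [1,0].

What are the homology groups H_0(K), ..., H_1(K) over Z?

H_0 ≅ Z,  H_1 ≅ Z^2.

K has 5 vertices, 6 edges.
rank ∂_0 = 0, rank ∂_1 = 4 ⇒ b_0 = 5 − 0 − 4 = 1; all invariant factors of ∂_1 are 1 so no torsion. So H_0 = Z.
rank ∂_1 = 4, rank ∂_2 = 0 ⇒ b_1 = 6 − 4 − 0 = 2. So H_1 = Z^2.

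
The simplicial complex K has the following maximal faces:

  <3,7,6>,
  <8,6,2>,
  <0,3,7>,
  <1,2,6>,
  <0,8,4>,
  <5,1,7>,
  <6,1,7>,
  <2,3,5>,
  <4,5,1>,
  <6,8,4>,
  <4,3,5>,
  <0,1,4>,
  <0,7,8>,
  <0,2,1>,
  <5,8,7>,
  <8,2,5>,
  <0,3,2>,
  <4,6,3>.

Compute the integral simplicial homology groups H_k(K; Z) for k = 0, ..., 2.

H_0 = Z,  H_1 = Z^2,  H_2 = Z.

K has 9 vertices, 27 edges, 18 triangles.
rank ∂_0 = 0, rank ∂_1 = 8 ⇒ b_0 = 9 − 0 − 8 = 1; all invariant factors of ∂_1 are 1 so no torsion. So H_0 = Z.
rank ∂_1 = 8, rank ∂_2 = 17 ⇒ b_1 = 27 − 8 − 17 = 2; all invariant factors of ∂_2 are 1 so no torsion. So H_1 = Z^2.
rank ∂_2 = 17, rank ∂_3 = 0 ⇒ b_2 = 18 − 17 − 0 = 1. So H_2 = Z.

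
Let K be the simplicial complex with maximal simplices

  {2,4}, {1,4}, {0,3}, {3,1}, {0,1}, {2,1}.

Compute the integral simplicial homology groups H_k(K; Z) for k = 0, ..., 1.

We work with the vertex ordering 0 < 1 < 2 < 3 < 4. The simplices of K, each written with vertices in increasing order, are:

  0-simplices (5): [0], [1], [2], [3], [4]
  1-simplices (6): [0,1], [0,3], [1,2], [1,3], [1,4], [2,4]

giving chain groups C_0 ≅ Z^5, C_1 ≅ Z^6.

Boundary ∂_1: C_1 → C_0 sends each edge [p,q] (with p < q) to q − p.
The resulting 5×6 matrix has rank 4, and its Smith normal form has invariant factors (1,1,1,1).

Now H_k = ker ∂_k / im ∂_{k+1}, so:

  H_0: rank C_0 − rank ∂_1 = 5 − 4 = 1, and the invariant factors of ∂_1 are all 1, so H_0 ≅ Z.
  H_1: rank ker ∂_1 − rank ∂_2 = (6 − 4) − 0 = 2, and there is no ∂_2, so H_1 ≅ Z^2.

H_0 ≅ Z,  H_1 ≅ Z^2.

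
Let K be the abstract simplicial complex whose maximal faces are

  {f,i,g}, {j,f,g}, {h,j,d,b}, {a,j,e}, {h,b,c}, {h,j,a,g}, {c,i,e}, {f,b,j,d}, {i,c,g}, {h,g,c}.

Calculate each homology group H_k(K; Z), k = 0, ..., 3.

Order the vertices as a < b < c < d < e < f < g < h < i < j. Listing each simplex with vertices in this order, K has dimension 3 with simplices:

  0-simplices (10): a, b, c, d, e, f, g, h, i, j
  1-simplices (25): ae, ag, ah, aj, bc, bd, bf, bh, bj, ce, cg, ch, ci, df, dh, dj, ei, ej, fg, fi, fj, gh, gi, gj, hj
  2-simplices (18): aej, agh, agj, ahj, bch, bdf, bdh, bdj, bfj, bhj, cei, cgh, cgi, dfj, dhj, fgi, fgj, ghj
  3-simplices (3): aghj, bdfj, bdhj

so the chain groups are C_0 ≅ Z^10, C_1 ≅ Z^25, C_2 ≅ Z^18, C_3 ≅ Z^3.

Boundary ∂_1: C_1 → C_0 sends each edge [p,q] (with p < q) to q − p.
This gives a 10×25 integer matrix of rank 9; reducing to Smith normal form yields diagonal entries (1,1,1,1,1,1,1,1,1).

The boundary map ∂_2: C_2 → C_1 sends each 2-simplex [p,q,r] to [q,r] − [p,r] + [p,q]. For instance
  ∂bdf = df − bf + bd,
  ∂fgi = gi − fi + fg.
This gives a 25×18 integer matrix of rank 15; reducing to Smith normal form yields diagonal entries (1,1,1,1,1,1,1,1,1,1,1,1,1,1,1).

Boundary ∂_3: C_3 → C_2 sends each 3-simplex σ to the alternating sum Σ_i (−1)^i (σ with its i-th vertex removed). For instance
  ∂aghj = ghj − ahj + agj − agh,
  ∂bdhj = dhj − bhj + bdj − bdh.
This gives a 18×3 integer matrix of rank 3; reducing to Smith normal form yields diagonal entries (1,1,1).

Reading off H_k = ker ∂_k / im ∂_{k+1}:

  H_0: rank C_0 − rank ∂_1 = 10 − 9 = 1, and the invariant factors of ∂_1 are all 1, so H_0 ≅ Z.
  H_1: rank ker ∂_1 − rank ∂_2 = (25 − 9) − 15 = 1, and the invariant factors of ∂_2 are all 1, so H_1 ≅ Z.
  H_2: rank ker ∂_2 − rank ∂_3 = (18 − 15) − 3 = 0, and the invariant factors of ∂_3 are all 1, so H_2 ≅ 0.
  H_3: rank ker ∂_3 − rank ∂_4 = (3 − 3) − 0 = 0, and there is no ∂_4, so H_3 ≅ 0.

As a check, the Euler characteristic is 10 − 25 + 18 − 3 = 0, which agrees with 1 − 1 + 0 − 0 = 0.

H_0 = Z,  H_1 = Z,  H_2 = 0,  H_3 = 0.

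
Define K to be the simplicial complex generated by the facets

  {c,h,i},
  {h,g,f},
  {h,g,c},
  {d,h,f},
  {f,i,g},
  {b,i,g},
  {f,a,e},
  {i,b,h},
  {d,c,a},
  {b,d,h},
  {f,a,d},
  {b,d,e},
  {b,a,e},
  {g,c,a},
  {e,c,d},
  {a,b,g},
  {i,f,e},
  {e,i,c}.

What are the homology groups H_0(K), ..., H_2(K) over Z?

K has 9 vertices, 27 edges, 18 triangles.
rank ∂_0 = 0, rank ∂_1 = 8 ⇒ b_0 = 9 − 0 − 8 = 1; all invariant factors of ∂_1 are 1 so no torsion. So H_0 ≅ Z.
rank ∂_1 = 8, rank ∂_2 = 18 ⇒ b_1 = 27 − 8 − 18 = 1; ∂_2 has invariant factor(s) [2] giving torsion. So H_1 ≅ Z ⊕ Z/2.
rank ∂_2 = 18, rank ∂_3 = 0 ⇒ b_2 = 18 − 18 − 0 = 0. So H_2 ≅ 0.

H_0 ≅ Z,  H_1 ≅ Z ⊕ Z/2,  H_2 = 0.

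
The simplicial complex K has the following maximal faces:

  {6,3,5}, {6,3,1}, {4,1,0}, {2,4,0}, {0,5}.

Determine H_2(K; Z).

H_2 = 0.

Fix the vertex order 0 < 1 < 2 < 3 < 4 < 5 < 6 and write every simplex with vertices in increasing order. Then dim K = 2 and the simplices of K are:

  0-simplices (7): [0], [1], [2], [3], [4], [5], [6]
  1-simplices (11): [0,1], [0,2], [0,4], [0,5], [1,3], [1,4], [1,6], [2,4], [3,5], [3,6], [5,6]
  2-simplices (4): [0,1,4], [0,2,4], [1,3,6], [3,5,6]

giving chain groups C_0 ≅ Z^7, C_1 ≅ Z^11, C_2 ≅ Z^4.

∂_1: C_1 → C_0 maps an edge to its endpoints' difference, ∂[p,q] = q − p. For instance
  ∂[5,6] = [6] − [5].
The 7×11 boundary matrix has rank 6 and Smith normal form diag(1,1,1,1,1,1).

∂_2: C_2 → C_1 sends each 2-simplex [p,q,r] to [q,r] − [p,r] + [p,q]. For instance
  ∂[0,1,4] = [1,4] − [0,4] + [0,1],
  ∂[1,3,6] = [3,6] − [1,6] + [1,3].
This gives a 11×4 integer matrix of rank 4; reducing to Smith normal form yields diagonal entries (1,1,1,1).

Now H_k = ker ∂_k / im ∂_{k+1}, so:

  H_2: rank ker ∂_2 − rank ∂_3 = (4 − 4) − 0 = 0, and there is no ∂_3, so H_2 ≅ 0.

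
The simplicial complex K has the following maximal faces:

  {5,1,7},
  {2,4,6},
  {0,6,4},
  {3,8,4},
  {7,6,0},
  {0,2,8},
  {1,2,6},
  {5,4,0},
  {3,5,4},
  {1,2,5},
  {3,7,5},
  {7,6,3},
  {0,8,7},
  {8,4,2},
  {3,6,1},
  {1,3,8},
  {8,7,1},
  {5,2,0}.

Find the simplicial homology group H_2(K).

H_2 = 0.

Take the total order 0 < 1 < 2 < 3 < 4 < 5 < 6 < 7 < 8 on the vertex set. Then K (dimension 2) consists of the simplices:

  0-simplices (9): [0], [1], [2], [3], [4], [5], [6], [7], [8]
  1-simplices (27): (27 of them)
  2-simplices (18): [0,2,5], [0,2,8], [0,4,5], [0,4,6], [0,6,7], [0,7,8], [1,2,5], [1,2,6], [1,3,6], [1,3,8], [1,5,7], [1,7,8], [2,4,6], [2,4,8], [3,4,5], [3,4,8], [3,5,7], [3,6,7]

giving chain groups C_0 ≅ Z^9, C_1 ≅ Z^27, C_2 ≅ Z^18.

Boundary ∂_1: C_1 → C_0 is given by ∂[p,q] = [q] − [p].
The resulting 9×27 matrix has rank 8, and its Smith normal form has invariant factors (1,1,1,1,1,1,1,1).

∂_2: C_2 → C_1 acts by ∂[p,q,r] = [q,r] − [p,r] + [p,q]. For instance
  ∂[1,5,7] = [5,7] − [1,7] + [1,5],
  ∂[3,5,7] = [5,7] − [3,7] + [3,5].
This gives a 27×18 integer matrix of rank 18; reducing to Smith normal form yields diagonal entries (1,1,1,1,1,1,1,1,1,1,1,1,1,1,1,1,1,2).

From H_k ≅ ker(∂_k) / im(∂_{k+1}) we obtain:

  H_2: rank ker ∂_2 − rank ∂_3 = (18 − 18) − 0 = 0, and there is no ∂_3, so H_2 ≅ 0.

(K is a triangulation of the Klein bottle.)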